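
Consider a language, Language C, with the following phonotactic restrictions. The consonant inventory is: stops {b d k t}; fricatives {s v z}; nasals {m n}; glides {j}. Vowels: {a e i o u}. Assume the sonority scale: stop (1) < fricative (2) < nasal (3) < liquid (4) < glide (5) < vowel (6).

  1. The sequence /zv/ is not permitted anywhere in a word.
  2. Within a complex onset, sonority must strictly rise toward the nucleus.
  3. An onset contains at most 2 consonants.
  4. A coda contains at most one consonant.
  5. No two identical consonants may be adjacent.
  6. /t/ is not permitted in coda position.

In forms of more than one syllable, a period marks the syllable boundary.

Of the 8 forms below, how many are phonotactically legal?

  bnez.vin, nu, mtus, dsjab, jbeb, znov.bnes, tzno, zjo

bnez.vin — violates constraint 1: contains banned sequence /zv/ → phonotactically illegal
nu — σ1 onset /n/, coda /∅/ ok → phonotactically legal
mtus — violates constraint 2: syllable 1 onset /mt/: /m/ (nasal, 3) → /t/ (stop, 1) does not rise → phonotactically illegal
dsjab — violates constraint 3: syllable 1 onset /dsj/ has 3 consonants (> 2) → phonotactically illegal
jbeb — violates constraint 2: syllable 1 onset /jb/: /j/ (glide, 5) → /b/ (stop, 1) does not rise → phonotactically illegal
znov.bnes — σ1 onset /zn/ (2→3 rises), coda /v/ ok; σ2 onset /bn/ (1→3 rises), coda /s/ ok → phonotactically legal
tzno — violates constraint 3: syllable 1 onset /tzn/ has 3 consonants (> 2) → phonotactically illegal
zjo — σ1 onset /zj/ (2→5 rises), coda /∅/ ok → phonotactically legal
Phonotactically legal: nu, znov.bnes, zjo → 3.

3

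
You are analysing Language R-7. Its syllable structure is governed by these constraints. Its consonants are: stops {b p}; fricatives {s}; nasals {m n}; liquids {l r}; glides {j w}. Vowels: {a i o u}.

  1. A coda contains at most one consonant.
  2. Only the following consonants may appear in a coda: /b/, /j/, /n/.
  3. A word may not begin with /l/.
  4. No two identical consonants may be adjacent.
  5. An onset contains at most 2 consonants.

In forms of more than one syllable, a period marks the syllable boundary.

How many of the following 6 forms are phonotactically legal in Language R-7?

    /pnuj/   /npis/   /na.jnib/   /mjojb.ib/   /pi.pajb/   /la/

2

/pnuj/ — σ1 onset /pn/ (2C), coda /j/ ok → phonotactically legal
/npis/ — violates constraint 2: syllable 1 coda contains /s/, which is not a licensed coda consonant → phonotactically illegal
/na.jnib/ — σ1 onset /n/, coda /∅/ ok; σ2 onset /jn/ (2C), coda /b/ ok → phonotactically legal
/mjojb.ib/ — violates constraint 1: syllable 1 coda /jb/ has 2 consonants (> 1) → phonotactically illegal
/pi.pajb/ — violates constraint 1: syllable 2 coda /jb/ has 2 consonants (> 1) → phonotactically illegal
/la/ — violates constraint 3: word begins with /l/ → phonotactically illegal
Phonotactically legal: /pnuj/, /na.jnib/ → 2.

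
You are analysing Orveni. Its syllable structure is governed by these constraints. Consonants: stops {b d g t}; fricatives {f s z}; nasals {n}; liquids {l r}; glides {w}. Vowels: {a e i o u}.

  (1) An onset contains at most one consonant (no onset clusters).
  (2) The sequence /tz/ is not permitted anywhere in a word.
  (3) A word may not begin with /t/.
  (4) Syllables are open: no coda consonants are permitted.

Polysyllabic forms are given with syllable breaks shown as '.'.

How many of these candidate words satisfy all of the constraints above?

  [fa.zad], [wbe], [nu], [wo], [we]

[fa.zad] — violates constraint 4: syllable 2 coda /d/ has 1 consonant (> 0) → phonotactically illegal
[wbe] — violates constraint 1: syllable 1 onset /wb/ has 2 consonants (> 1) → phonotactically illegal
[nu] — σ1 onset /n/, coda /∅/ ok → phonotactically legal
[wo] — σ1 onset /w/, coda /∅/ ok → phonotactically legal
[we] — σ1 onset /w/, coda /∅/ ok → phonotactically legal
Phonotactically legal: [nu], [wo], [we] → 3.

3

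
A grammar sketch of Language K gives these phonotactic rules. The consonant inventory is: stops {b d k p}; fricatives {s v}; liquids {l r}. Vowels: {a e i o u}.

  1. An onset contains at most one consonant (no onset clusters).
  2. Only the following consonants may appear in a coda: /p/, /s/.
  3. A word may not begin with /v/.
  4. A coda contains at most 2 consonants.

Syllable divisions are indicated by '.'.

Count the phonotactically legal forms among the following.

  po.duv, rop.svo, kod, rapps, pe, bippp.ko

po.duv — violates constraint 2: syllable 2 coda contains /v/, which is not a licensed coda consonant → phonotactically illegal
rop.svo — violates constraint 1: syllable 2 onset /sv/ has 2 consonants (> 1) → phonotactically illegal
kod — violates constraint 2: syllable 1 coda contains /d/, which is not a licensed coda consonant → phonotactically illegal
rapps — violates constraint 4: syllable 1 coda /pps/ has 3 consonants (> 2) → phonotactically illegal
pe — σ1 onset /p/, coda /∅/ ok → phonotactically legal
bippp.ko — violates constraint 4: syllable 1 coda /ppp/ has 3 consonants (> 2) → phonotactically illegal
Phonotactically legal: pe → 1.

1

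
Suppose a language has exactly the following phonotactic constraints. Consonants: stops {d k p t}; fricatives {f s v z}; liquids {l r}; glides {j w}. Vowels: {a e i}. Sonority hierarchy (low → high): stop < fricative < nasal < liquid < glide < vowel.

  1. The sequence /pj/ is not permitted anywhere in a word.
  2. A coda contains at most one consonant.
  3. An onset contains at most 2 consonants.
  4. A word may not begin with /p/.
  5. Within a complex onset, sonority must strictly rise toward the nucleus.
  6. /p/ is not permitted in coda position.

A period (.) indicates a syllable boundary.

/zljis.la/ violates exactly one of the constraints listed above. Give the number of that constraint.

/zljis.la/: syllable 1 onset /zlj/ has 3 consonants (> 2).
This is a violation of constraint 3: "An onset contains at most 2 consonants."
The remaining constraints (1, 2, 4, 5, 6) are satisfied.

3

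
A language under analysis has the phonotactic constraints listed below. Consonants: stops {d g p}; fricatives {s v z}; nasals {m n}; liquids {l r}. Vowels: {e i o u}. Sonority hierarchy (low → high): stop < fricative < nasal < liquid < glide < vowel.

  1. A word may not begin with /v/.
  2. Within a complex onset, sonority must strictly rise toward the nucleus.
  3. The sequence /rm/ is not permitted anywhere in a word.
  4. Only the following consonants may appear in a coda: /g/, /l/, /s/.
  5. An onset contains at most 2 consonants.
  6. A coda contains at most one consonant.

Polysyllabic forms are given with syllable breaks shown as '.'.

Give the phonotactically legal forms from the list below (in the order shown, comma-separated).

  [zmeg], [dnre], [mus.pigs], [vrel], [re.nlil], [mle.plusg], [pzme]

[zmeg] — σ1 onset /zm/ (2→3 rises), coda /g/ ok → phonotactically legal
[dnre] — violates constraint 5: syllable 1 onset /dnr/ has 3 consonants (> 2) → phonotactically illegal
[mus.pigs] — violates constraint 6: syllable 2 coda /gs/ has 2 consonants (> 1) → phonotactically illegal
[vrel] — violates constraint 1: word begins with /v/ → phonotactically illegal
[re.nlil] — σ1 onset /r/, coda /∅/ ok; σ2 onset /nl/ (3→4 rises), coda /l/ ok → phonotactically legal
[mle.plusg] — violates constraint 6: syllable 2 coda /sg/ has 2 consonants (> 1) → phonotactically illegal
[pzme] — violates constraint 5: syllable 1 onset /pzm/ has 3 consonants (> 2) → phonotactically illegal

[zmeg], [re.nlil]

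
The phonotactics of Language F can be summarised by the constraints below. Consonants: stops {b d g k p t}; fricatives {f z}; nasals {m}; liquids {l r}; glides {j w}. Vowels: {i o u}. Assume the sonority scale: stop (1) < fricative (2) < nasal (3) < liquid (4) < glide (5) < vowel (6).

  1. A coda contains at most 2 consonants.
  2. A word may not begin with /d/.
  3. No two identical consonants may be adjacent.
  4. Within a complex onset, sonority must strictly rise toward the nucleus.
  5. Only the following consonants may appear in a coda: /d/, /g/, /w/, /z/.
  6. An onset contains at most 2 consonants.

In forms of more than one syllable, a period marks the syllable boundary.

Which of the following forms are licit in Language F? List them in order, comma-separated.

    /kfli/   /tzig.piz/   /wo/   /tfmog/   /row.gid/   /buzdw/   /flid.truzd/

/kfli/ — violates constraint 6: syllable 1 onset /kfl/ has 3 consonants (> 2) → illicit
/tzig.piz/ — σ1 onset /tz/ (1→2 rises), coda /g/ ok; σ2 onset /p/, coda /z/ ok → licit
/wo/ — σ1 onset /w/, coda /∅/ ok → licit
/tfmog/ — violates constraint 6: syllable 1 onset /tfm/ has 3 consonants (> 2) → illicit
/row.gid/ — σ1 onset /r/, coda /w/ ok; σ2 onset /g/, coda /d/ ok → licit
/buzdw/ — violates constraint 1: syllable 1 coda /zdw/ has 3 consonants (> 2) → illicit
/flid.truzd/ — σ1 onset /fl/ (2→4 rises), coda /d/ ok; σ2 onset /tr/ (1→4 rises), coda /zd/ (2C) ok → licit

/tzig.piz/, /wo/, /row.gid/, /flid.truzd/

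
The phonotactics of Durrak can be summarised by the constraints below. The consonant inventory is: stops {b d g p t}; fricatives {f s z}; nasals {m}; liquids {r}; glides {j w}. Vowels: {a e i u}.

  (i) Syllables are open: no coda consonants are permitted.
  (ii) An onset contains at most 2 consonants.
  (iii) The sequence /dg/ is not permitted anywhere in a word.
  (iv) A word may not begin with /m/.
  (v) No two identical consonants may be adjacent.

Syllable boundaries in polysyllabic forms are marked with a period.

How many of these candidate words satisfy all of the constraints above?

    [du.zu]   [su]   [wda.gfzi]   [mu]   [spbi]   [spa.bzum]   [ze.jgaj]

[du.zu] — σ1 onset /d/, coda /∅/ ok; σ2 onset /z/, coda /∅/ ok → licit
[su] — σ1 onset /s/, coda /∅/ ok → licit
[wda.gfzi] — violates constraint (ii): syllable 2 onset /gfz/ has 3 consonants (> 2) → illicit
[mu] — violates constraint (iv): word begins with /m/ → illicit
[spbi] — violates constraint (ii): syllable 1 onset /spb/ has 3 consonants (> 2) → illicit
[spa.bzum] — violates constraint (i): syllable 2 coda /m/ has 1 consonant (> 0) → illicit
[ze.jgaj] — violates constraint (i): syllable 2 coda /j/ has 1 consonant (> 0) → illicit
Licit: [du.zu], [su] → 2.

2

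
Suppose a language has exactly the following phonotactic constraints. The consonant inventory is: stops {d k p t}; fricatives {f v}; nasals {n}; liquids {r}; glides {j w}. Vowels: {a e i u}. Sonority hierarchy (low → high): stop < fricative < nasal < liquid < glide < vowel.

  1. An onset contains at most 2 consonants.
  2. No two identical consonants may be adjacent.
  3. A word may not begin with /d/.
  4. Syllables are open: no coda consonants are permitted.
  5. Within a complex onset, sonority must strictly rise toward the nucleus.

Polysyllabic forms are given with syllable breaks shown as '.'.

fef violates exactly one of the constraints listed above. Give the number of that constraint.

4

fef: syllable 1 coda /f/ has 1 consonant (> 0).
This is a violation of constraint 4: "Syllables are open: no coda consonants are permitted."
The remaining constraints (1, 2, 3, 5) are satisfied.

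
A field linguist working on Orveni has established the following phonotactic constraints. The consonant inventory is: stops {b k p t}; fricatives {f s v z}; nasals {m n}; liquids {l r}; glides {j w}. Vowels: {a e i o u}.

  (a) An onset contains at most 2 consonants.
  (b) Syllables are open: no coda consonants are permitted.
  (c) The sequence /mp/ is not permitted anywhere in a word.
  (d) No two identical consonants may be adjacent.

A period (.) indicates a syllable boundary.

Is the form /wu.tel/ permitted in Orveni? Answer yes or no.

no

/wu.tel/ — violates constraint (b): syllable 2 coda /l/ has 1 consonant (> 0) → not permitted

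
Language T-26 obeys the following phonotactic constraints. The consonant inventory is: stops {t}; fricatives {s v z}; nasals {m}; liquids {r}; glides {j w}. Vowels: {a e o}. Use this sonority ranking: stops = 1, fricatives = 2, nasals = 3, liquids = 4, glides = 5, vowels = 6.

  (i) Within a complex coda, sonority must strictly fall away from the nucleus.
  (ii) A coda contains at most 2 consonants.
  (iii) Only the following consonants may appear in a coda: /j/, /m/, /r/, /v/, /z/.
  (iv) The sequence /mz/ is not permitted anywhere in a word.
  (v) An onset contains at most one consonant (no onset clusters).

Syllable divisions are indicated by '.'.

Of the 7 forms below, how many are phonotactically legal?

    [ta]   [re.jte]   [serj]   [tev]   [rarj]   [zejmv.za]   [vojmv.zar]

[ta] — σ1 onset /t/, coda /∅/ ok → phonotactically legal
[re.jte] — violates constraint (v): syllable 2 onset /jt/ has 2 consonants (> 1) → phonotactically illegal
[serj] — violates constraint (i): syllable 1 coda /rj/: /r/ (liquid, 4) → /j/ (glide, 5) does not fall → phonotactically illegal
[tev] — σ1 onset /t/, coda /v/ ok → phonotactically legal
[rarj] — violates constraint (i): syllable 1 coda /rj/: /r/ (liquid, 4) → /j/ (glide, 5) does not fall → phonotactically illegal
[zejmv.za] — violates constraint (ii): syllable 1 coda /jmv/ has 3 consonants (> 2) → phonotactically illegal
[vojmv.zar] — violates constraint (ii): syllable 1 coda /jmv/ has 3 consonants (> 2) → phonotactically illegal
Phonotactically legal: [ta], [tev] → 2.

2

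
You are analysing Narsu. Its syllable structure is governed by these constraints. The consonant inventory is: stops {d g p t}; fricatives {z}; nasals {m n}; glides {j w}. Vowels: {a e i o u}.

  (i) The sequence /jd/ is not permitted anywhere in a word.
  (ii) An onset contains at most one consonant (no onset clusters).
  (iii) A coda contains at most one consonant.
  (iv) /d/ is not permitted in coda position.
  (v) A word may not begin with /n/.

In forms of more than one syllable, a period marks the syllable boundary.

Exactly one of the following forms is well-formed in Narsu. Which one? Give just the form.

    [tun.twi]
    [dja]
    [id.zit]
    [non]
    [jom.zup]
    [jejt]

[jom.zup]

[tun.twi] — violates constraint (ii): syllable 2 onset /tw/ has 2 consonants (> 1) → ill-formed
[dja] — violates constraint (ii): syllable 1 onset /dj/ has 2 consonants (> 1) → ill-formed
[id.zit] — violates constraint (iv): syllable 1 coda contains /d/ → ill-formed
[non] — violates constraint (v): word begins with /n/ → ill-formed
[jom.zup] — σ1 onset /j/, coda /m/ ok; σ2 onset /z/, coda /p/ ok → well-formed
[jejt] — violates constraint (iii): syllable 1 coda /jt/ has 2 consonants (> 1) → ill-formed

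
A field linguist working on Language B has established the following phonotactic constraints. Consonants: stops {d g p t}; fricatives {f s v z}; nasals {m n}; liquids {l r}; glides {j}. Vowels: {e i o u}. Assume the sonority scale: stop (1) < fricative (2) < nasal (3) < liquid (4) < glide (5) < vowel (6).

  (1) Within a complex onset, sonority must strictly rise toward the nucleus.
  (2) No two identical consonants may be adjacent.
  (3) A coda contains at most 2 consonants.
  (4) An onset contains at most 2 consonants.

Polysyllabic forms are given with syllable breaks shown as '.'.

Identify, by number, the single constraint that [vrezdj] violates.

3

[vrezdj]: syllable 1 coda /zdj/ has 3 consonants (> 2).
This is a violation of constraint 3: "A coda contains at most 2 consonants."
The remaining constraints (1, 2, 4) are satisfied.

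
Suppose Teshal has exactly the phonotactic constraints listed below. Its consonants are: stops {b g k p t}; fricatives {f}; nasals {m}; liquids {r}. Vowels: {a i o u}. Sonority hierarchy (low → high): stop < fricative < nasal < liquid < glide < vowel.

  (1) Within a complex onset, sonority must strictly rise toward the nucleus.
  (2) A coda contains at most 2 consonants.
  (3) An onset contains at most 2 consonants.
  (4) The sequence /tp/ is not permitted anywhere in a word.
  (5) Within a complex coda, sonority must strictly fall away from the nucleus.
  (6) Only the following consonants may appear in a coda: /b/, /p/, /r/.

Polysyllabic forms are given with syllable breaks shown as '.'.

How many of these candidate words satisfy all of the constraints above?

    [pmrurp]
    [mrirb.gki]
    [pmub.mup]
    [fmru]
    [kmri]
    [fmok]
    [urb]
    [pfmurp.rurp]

2

[pmrurp] — violates constraint 3: syllable 1 onset /pmr/ has 3 consonants (> 2) → not permitted
[mrirb.gki] — violates constraint 1: syllable 2 onset /gk/: /g/ (stop, 1) → /k/ (stop, 1) does not rise → not permitted
[pmub.mup] — σ1 onset /pm/ (1→3 rises), coda /b/ ok; σ2 onset /m/, coda /p/ ok → permitted
[fmru] — violates constraint 3: syllable 1 onset /fmr/ has 3 consonants (> 2) → not permitted
[kmri] — violates constraint 3: syllable 1 onset /kmr/ has 3 consonants (> 2) → not permitted
[fmok] — violates constraint 6: syllable 1 coda contains /k/, which is not a licensed coda consonant → not permitted
[urb] — σ1 onset /∅/, coda /rb/ (4→1 falls) ok → permitted
[pfmurp.rurp] — violates constraint 3: syllable 1 onset /pfm/ has 3 consonants (> 2) → not permitted
Permitted: [pmub.mup], [urb] → 2.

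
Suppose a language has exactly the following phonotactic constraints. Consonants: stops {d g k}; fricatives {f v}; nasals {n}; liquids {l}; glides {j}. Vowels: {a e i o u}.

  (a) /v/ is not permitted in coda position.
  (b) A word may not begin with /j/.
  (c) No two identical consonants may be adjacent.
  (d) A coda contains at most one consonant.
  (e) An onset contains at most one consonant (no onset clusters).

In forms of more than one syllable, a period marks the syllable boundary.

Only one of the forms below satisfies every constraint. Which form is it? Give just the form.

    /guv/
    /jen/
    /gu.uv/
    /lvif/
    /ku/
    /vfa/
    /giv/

/guv/ — violates constraint (a): syllable 1 coda contains /v/ → ill-formed
/jen/ — violates constraint (b): word begins with /j/ → ill-formed
/gu.uv/ — violates constraint (a): syllable 2 coda contains /v/ → ill-formed
/lvif/ — violates constraint (e): syllable 1 onset /lv/ has 2 consonants (> 1) → ill-formed
/ku/ — σ1 onset /k/, coda /∅/ ok → well-formed
/vfa/ — violates constraint (e): syllable 1 onset /vf/ has 2 consonants (> 1) → ill-formed
/giv/ — violates constraint (a): syllable 1 coda contains /v/ → ill-formed

/ku/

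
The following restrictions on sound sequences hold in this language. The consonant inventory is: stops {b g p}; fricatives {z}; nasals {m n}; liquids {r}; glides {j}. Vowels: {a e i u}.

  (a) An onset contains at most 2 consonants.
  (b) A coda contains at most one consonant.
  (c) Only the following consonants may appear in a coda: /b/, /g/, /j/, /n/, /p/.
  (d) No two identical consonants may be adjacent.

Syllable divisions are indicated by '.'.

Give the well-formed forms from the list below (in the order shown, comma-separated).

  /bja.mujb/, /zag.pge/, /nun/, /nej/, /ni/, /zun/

/bja.mujb/ — violates constraint (b): syllable 2 coda /jb/ has 2 consonants (> 1) → ill-formed
/zag.pge/ — σ1 onset /z/, coda /g/ ok; σ2 onset /pg/ (2C), coda /∅/ ok → well-formed
/nun/ — σ1 onset /n/, coda /n/ ok → well-formed
/nej/ — σ1 onset /n/, coda /j/ ok → well-formed
/ni/ — σ1 onset /n/, coda /∅/ ok → well-formed
/zun/ — σ1 onset /z/, coda /n/ ok → well-formed

/zag.pge/, /nun/, /nej/, /ni/, /zun/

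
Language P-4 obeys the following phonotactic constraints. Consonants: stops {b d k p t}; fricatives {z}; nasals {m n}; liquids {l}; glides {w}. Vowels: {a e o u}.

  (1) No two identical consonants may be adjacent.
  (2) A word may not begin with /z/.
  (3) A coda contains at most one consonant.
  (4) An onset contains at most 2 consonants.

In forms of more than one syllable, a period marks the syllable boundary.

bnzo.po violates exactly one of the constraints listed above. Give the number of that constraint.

4

bnzo.po: syllable 1 onset /bnz/ has 3 consonants (> 2).
This is a violation of constraint 4: "An onset contains at most 2 consonants."
The remaining constraints (1, 2, 3) are satisfied.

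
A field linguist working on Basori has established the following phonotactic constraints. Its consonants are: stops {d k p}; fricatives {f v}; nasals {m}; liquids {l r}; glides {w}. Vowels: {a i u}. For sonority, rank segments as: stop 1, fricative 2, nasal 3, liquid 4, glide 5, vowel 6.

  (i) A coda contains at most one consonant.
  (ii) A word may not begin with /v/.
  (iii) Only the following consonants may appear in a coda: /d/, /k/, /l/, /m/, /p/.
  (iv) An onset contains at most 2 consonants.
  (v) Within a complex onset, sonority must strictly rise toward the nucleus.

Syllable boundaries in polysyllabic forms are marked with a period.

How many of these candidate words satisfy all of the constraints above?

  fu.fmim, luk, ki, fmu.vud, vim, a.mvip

fu.fmim — σ1 onset /f/, coda /∅/ ok; σ2 onset /fm/ (2→3 rises), coda /m/ ok → phonotactically legal
luk — σ1 onset /l/, coda /k/ ok → phonotactically legal
ki — σ1 onset /k/, coda /∅/ ok → phonotactically legal
fmu.vud — σ1 onset /fm/ (2→3 rises), coda /∅/ ok; σ2 onset /v/, coda /d/ ok → phonotactically legal
vim — violates constraint (ii): word begins with /v/ → phonotactically illegal
a.mvip — violates constraint (v): syllable 2 onset /mv/: /m/ (nasal, 3) → /v/ (fricative, 2) does not rise → phonotactically illegal
Phonotactically legal: fu.fmim, luk, ki, fmu.vud → 4.

4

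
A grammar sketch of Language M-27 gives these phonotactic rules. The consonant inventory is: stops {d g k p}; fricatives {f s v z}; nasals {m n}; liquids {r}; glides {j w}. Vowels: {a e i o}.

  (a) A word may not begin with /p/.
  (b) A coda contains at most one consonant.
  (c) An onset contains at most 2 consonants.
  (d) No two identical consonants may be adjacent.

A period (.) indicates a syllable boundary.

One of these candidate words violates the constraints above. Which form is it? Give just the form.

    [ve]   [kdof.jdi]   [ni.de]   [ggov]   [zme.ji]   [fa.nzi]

[ve] — σ1 onset /v/, coda /∅/ ok → phonotactically legal
[kdof.jdi] — σ1 onset /kd/ (2C), coda /f/ ok; σ2 onset /jd/ (2C), coda /∅/ ok → phonotactically legal
[ni.de] — σ1 onset /n/, coda /∅/ ok; σ2 onset /d/, coda /∅/ ok → phonotactically legal
[ggov] — violates constraint (d): adjacent identical consonants /gg/ → phonotactically illegal
[zme.ji] — σ1 onset /zm/ (2C), coda /∅/ ok; σ2 onset /j/, coda /∅/ ok → phonotactically legal
[fa.nzi] — σ1 onset /f/, coda /∅/ ok; σ2 onset /nz/ (2C), coda /∅/ ok → phonotactically legal

[ggov]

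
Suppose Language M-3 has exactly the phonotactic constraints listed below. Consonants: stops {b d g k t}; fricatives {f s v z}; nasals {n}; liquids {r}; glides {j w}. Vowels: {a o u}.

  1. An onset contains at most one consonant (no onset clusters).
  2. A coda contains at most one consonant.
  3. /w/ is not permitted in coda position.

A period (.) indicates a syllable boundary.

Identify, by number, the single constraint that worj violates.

worj: syllable 1 coda /rj/ has 2 consonants (> 1).
This is a violation of constraint 2: "A coda contains at most one consonant."
The remaining constraints (1, 3) are satisfied.

2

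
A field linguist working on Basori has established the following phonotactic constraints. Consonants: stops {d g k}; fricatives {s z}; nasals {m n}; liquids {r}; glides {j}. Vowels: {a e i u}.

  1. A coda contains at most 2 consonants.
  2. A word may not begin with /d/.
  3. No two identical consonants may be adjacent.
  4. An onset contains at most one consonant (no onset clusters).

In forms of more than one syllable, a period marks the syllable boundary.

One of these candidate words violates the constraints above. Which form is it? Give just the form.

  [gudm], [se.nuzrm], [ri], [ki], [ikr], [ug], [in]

[gudm] — σ1 onset /g/, coda /dm/ (2C) ok → licit
[se.nuzrm] — violates constraint 1: syllable 2 coda /zrm/ has 3 consonants (> 2) → illicit
[ri] — σ1 onset /r/, coda /∅/ ok → licit
[ki] — σ1 onset /k/, coda /∅/ ok → licit
[ikr] — σ1 onset /∅/, coda /kr/ (2C) ok → licit
[ug] — σ1 onset /∅/, coda /g/ ok → licit
[in] — σ1 onset /∅/, coda /n/ ok → licit

[se.nuzrm]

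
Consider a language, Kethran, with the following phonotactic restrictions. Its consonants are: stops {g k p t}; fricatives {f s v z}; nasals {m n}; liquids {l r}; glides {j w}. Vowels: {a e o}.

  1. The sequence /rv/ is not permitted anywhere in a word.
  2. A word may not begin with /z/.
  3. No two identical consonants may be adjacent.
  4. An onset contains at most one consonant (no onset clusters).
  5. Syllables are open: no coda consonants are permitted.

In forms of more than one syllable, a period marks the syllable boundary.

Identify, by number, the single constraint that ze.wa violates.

2

ze.wa: word begins with /z/.
This is a violation of constraint 2: "A word may not begin with /z/."
The remaining constraints (1, 3, 4, 5) are satisfied.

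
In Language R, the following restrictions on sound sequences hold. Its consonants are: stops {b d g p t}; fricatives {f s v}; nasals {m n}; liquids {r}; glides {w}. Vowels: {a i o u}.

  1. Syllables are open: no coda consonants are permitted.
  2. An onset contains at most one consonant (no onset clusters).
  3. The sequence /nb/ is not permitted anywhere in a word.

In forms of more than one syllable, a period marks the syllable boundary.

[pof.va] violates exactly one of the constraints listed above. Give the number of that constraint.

1

[pof.va]: syllable 1 coda /f/ has 1 consonant (> 0).
This is a violation of constraint 1: "Syllables are open: no coda consonants are permitted."
The remaining constraints (2, 3) are satisfied.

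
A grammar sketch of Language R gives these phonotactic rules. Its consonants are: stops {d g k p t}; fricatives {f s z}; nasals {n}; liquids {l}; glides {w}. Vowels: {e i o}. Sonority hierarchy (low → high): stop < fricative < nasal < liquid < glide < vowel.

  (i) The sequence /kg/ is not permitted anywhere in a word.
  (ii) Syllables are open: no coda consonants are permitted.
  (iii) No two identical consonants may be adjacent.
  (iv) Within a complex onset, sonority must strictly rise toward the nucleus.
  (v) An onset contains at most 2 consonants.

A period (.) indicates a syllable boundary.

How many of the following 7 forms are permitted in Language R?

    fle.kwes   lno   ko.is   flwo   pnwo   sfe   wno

0

fle.kwes — violates constraint (ii): syllable 2 coda /s/ has 1 consonant (> 0) → not permitted
lno — violates constraint (iv): syllable 1 onset /ln/: /l/ (liquid, 4) → /n/ (nasal, 3) does not rise → not permitted
ko.is — violates constraint (ii): syllable 2 coda /s/ has 1 consonant (> 0) → not permitted
flwo — violates constraint (v): syllable 1 onset /flw/ has 3 consonants (> 2) → not permitted
pnwo — violates constraint (v): syllable 1 onset /pnw/ has 3 consonants (> 2) → not permitted
sfe — violates constraint (iv): syllable 1 onset /sf/: /s/ (fricative, 2) → /f/ (fricative, 2) does not rise → not permitted
wno — violates constraint (iv): syllable 1 onset /wn/: /w/ (glide, 5) → /n/ (nasal, 3) does not rise → not permitted
No form is permitted → 0.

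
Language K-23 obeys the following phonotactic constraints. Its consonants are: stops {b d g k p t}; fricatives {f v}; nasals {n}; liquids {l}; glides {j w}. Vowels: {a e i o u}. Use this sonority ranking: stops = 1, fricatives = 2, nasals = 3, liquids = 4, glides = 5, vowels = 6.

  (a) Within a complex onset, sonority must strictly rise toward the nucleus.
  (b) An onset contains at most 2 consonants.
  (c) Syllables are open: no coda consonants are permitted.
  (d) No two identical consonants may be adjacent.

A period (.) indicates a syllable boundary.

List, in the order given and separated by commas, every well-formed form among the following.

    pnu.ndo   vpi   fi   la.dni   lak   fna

fi, la.dni, fna

pnu.ndo — violates constraint (a): syllable 2 onset /nd/: /n/ (nasal, 3) → /d/ (stop, 1) does not rise → ill-formed
vpi — violates constraint (a): syllable 1 onset /vp/: /v/ (fricative, 2) → /p/ (stop, 1) does not rise → ill-formed
fi — σ1 onset /f/, coda /∅/ ok → well-formed
la.dni — σ1 onset /l/, coda /∅/ ok; σ2 onset /dn/ (1→3 rises), coda /∅/ ok → well-formed
lak — violates constraint (c): syllable 1 coda /k/ has 1 consonant (> 0) → ill-formed
fna — σ1 onset /fn/ (2→3 rises), coda /∅/ ok → well-formed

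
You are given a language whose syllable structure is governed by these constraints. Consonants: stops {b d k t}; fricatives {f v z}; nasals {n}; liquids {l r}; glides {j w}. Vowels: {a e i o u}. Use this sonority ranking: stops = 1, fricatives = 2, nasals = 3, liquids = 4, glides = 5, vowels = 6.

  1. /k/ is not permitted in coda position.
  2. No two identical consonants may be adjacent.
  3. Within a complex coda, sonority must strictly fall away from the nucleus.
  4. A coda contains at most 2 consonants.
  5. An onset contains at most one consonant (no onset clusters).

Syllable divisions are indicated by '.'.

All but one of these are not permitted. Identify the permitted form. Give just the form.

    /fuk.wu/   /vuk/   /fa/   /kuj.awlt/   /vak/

/fa/

/fuk.wu/ — violates constraint 1: syllable 1 coda contains /k/ → not permitted
/vuk/ — violates constraint 1: syllable 1 coda contains /k/ → not permitted
/fa/ — σ1 onset /f/, coda /∅/ ok → permitted
/kuj.awlt/ — violates constraint 4: syllable 2 coda /wlt/ has 3 consonants (> 2) → not permitted
/vak/ — violates constraint 1: syllable 1 coda contains /k/ → not permitted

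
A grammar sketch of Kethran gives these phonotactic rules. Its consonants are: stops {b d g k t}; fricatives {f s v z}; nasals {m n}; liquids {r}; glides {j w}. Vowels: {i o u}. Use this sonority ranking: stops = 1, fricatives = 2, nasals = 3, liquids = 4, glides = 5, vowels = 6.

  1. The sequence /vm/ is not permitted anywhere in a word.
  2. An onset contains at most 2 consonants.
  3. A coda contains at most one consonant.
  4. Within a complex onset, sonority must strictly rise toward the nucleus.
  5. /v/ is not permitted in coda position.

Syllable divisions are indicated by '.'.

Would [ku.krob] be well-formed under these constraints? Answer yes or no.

yes

[ku.krob] — σ1 onset /k/, coda /∅/ ok; σ2 onset /kr/ (1→4 rises), coda /b/ ok → well-formed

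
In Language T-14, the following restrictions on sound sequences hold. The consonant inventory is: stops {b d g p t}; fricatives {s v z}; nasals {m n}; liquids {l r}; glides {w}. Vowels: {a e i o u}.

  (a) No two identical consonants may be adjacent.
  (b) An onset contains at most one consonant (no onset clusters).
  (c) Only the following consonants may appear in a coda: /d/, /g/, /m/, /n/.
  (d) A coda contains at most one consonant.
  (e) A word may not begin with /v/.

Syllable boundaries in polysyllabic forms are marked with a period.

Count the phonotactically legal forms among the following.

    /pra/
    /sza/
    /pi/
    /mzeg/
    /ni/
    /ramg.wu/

2

/pra/ — violates constraint (b): syllable 1 onset /pr/ has 2 consonants (> 1) → phonotactically illegal
/sza/ — violates constraint (b): syllable 1 onset /sz/ has 2 consonants (> 1) → phonotactically illegal
/pi/ — σ1 onset /p/, coda /∅/ ok → phonotactically legal
/mzeg/ — violates constraint (b): syllable 1 onset /mz/ has 2 consonants (> 1) → phonotactically illegal
/ni/ — σ1 onset /n/, coda /∅/ ok → phonotactically legal
/ramg.wu/ — violates constraint (d): syllable 1 coda /mg/ has 2 consonants (> 1) → phonotactically illegal
Phonotactically legal: /pi/, /ni/ → 2.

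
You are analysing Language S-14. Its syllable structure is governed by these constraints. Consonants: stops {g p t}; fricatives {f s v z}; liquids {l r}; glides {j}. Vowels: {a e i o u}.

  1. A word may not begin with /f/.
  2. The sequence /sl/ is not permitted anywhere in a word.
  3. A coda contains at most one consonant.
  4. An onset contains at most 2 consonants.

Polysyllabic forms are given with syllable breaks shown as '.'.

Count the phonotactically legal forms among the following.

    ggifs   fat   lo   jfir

2

ggifs — violates constraint 3: syllable 1 coda /fs/ has 2 consonants (> 1) → phonotactically illegal
fat — violates constraint 1: word begins with /f/ → phonotactically illegal
lo — σ1 onset /l/, coda /∅/ ok → phonotactically legal
jfir — σ1 onset /jf/ (2C), coda /r/ ok → phonotactically legal
Phonotactically legal: lo, jfir → 2.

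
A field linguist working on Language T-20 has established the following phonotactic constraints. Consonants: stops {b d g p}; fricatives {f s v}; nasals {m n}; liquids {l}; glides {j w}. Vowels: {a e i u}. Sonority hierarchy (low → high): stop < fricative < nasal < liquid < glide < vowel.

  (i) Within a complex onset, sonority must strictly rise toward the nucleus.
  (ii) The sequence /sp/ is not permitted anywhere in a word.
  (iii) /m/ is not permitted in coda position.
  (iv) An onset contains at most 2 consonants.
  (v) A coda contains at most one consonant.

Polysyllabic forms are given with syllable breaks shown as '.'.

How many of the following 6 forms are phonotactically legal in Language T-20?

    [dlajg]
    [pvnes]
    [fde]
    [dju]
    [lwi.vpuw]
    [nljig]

[dlajg] — violates constraint (v): syllable 1 coda /jg/ has 2 consonants (> 1) → phonotactically illegal
[pvnes] — violates constraint (iv): syllable 1 onset /pvn/ has 3 consonants (> 2) → phonotactically illegal
[fde] — violates constraint (i): syllable 1 onset /fd/: /f/ (fricative, 2) → /d/ (stop, 1) does not rise → phonotactically illegal
[dju] — σ1 onset /dj/ (1→5 rises), coda /∅/ ok → phonotactically legal
[lwi.vpuw] — violates constraint (i): syllable 2 onset /vp/: /v/ (fricative, 2) → /p/ (stop, 1) does not rise → phonotactically illegal
[nljig] — violates constraint (iv): syllable 1 onset /nlj/ has 3 consonants (> 2) → phonotactically illegal
Phonotactically legal: [dju] → 1.

1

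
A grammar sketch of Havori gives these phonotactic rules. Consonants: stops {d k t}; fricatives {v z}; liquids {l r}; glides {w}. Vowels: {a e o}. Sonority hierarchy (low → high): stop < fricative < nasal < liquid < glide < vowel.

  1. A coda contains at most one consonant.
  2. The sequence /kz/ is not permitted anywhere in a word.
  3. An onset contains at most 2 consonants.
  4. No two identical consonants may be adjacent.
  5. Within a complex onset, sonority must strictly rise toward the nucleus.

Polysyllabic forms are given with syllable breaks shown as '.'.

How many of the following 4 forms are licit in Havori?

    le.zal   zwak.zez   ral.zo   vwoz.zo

2

le.zal — σ1 onset /l/, coda /∅/ ok; σ2 onset /z/, coda /l/ ok → licit
zwak.zez — violates constraint 2: contains banned sequence /kz/ → illicit
ral.zo — σ1 onset /r/, coda /l/ ok; σ2 onset /z/, coda /∅/ ok → licit
vwoz.zo — violates constraint 4: adjacent identical consonants /zz/ → illicit
Licit: le.zal, ral.zo → 2.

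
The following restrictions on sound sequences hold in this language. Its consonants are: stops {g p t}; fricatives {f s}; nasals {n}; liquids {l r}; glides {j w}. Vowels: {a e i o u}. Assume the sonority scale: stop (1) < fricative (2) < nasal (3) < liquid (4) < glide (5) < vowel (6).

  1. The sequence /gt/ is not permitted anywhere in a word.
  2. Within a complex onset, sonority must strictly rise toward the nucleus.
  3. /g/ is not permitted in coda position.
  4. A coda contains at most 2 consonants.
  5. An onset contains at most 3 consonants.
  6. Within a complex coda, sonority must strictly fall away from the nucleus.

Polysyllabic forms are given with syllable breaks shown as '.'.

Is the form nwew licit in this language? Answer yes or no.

yes

nwew — σ1 onset /nw/ (3→5 rises), coda /w/ ok → licit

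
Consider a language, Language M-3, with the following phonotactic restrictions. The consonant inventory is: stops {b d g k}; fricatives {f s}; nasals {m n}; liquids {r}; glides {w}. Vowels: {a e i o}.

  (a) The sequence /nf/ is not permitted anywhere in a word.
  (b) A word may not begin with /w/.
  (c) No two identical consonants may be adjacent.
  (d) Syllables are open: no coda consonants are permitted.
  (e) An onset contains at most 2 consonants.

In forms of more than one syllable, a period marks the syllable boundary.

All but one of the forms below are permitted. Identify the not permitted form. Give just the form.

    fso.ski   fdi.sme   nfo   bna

nfo

fso.ski — σ1 onset /fs/ (2C), coda /∅/ ok; σ2 onset /sk/ (2C), coda /∅/ ok → permitted
fdi.sme — σ1 onset /fd/ (2C), coda /∅/ ok; σ2 onset /sm/ (2C), coda /∅/ ok → permitted
nfo — violates constraint (a): contains banned sequence /nf/ → not permitted
bna — σ1 onset /bn/ (2C), coda /∅/ ok → permitted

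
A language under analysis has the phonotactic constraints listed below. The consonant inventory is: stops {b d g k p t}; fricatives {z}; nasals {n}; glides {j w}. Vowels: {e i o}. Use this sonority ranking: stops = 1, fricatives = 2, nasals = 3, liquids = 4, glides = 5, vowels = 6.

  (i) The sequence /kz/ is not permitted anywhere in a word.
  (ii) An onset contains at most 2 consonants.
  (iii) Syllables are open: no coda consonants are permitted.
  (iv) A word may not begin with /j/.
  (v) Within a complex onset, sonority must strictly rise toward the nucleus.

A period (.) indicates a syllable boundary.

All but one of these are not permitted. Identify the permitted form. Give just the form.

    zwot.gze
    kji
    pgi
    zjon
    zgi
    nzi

zwot.gze — violates constraint (iii): syllable 1 coda /t/ has 1 consonant (> 0) → not permitted
kji — σ1 onset /kj/ (1→5 rises), coda /∅/ ok → permitted
pgi — violates constraint (v): syllable 1 onset /pg/: /p/ (stop, 1) → /g/ (stop, 1) does not rise → not permitted
zjon — violates constraint (iii): syllable 1 coda /n/ has 1 consonant (> 0) → not permitted
zgi — violates constraint (v): syllable 1 onset /zg/: /z/ (fricative, 2) → /g/ (stop, 1) does not rise → not permitted
nzi — violates constraint (v): syllable 1 onset /nz/: /n/ (nasal, 3) → /z/ (fricative, 2) does not rise → not permitted

kji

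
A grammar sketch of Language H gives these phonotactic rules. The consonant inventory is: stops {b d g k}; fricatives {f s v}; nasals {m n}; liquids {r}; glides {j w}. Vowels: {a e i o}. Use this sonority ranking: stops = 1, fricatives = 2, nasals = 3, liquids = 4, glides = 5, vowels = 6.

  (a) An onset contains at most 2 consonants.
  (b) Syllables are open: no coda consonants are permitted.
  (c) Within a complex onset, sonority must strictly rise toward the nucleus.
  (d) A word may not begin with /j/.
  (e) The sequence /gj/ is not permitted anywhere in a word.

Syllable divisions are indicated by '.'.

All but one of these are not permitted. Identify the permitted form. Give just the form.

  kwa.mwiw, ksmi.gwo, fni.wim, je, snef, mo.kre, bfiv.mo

kwa.mwiw — violates constraint (b): syllable 2 coda /w/ has 1 consonant (> 0) → not permitted
ksmi.gwo — violates constraint (a): syllable 1 onset /ksm/ has 3 consonants (> 2) → not permitted
fni.wim — violates constraint (b): syllable 2 coda /m/ has 1 consonant (> 0) → not permitted
je — violates constraint (d): word begins with /j/ → not permitted
snef — violates constraint (b): syllable 1 coda /f/ has 1 consonant (> 0) → not permitted
mo.kre — σ1 onset /m/, coda /∅/ ok; σ2 onset /kr/ (1→4 rises), coda /∅/ ok → permitted
bfiv.mo — violates constraint (b): syllable 1 coda /v/ has 1 consonant (> 0) → not permitted

mo.kre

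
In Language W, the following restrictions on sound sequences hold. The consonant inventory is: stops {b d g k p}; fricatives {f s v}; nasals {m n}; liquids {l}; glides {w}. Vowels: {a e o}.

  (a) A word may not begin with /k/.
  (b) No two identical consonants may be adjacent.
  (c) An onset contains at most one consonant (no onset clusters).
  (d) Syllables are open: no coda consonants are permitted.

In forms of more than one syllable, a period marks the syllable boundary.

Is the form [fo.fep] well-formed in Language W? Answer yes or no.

no

[fo.fep] — violates constraint (d): syllable 2 coda /p/ has 1 consonant (> 0) → ill-formed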